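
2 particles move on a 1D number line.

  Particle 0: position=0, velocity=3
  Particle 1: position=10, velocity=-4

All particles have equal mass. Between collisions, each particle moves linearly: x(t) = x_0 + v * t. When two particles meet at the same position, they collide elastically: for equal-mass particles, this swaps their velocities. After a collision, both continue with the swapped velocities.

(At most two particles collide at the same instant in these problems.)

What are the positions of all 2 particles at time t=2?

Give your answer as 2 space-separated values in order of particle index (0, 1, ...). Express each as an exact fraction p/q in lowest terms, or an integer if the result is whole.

Answer: 2 6

Derivation:
Collision at t=10/7: particles 0 and 1 swap velocities; positions: p0=30/7 p1=30/7; velocities now: v0=-4 v1=3
Advance to t=2 (no further collisions before then); velocities: v0=-4 v1=3; positions = 2 6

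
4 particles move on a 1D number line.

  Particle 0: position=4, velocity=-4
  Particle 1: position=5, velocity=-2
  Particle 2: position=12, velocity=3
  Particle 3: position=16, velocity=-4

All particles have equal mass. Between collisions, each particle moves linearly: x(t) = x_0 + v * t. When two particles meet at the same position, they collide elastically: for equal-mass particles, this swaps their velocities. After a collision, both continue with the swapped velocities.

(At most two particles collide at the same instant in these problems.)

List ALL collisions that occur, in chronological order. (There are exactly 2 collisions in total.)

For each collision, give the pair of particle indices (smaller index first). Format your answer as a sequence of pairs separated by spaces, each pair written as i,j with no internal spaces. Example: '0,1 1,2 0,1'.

Collision at t=4/7: particles 2 and 3 swap velocities; positions: p0=12/7 p1=27/7 p2=96/7 p3=96/7; velocities now: v0=-4 v1=-2 v2=-4 v3=3
Collision at t=11/2: particles 1 and 2 swap velocities; positions: p0=-18 p1=-6 p2=-6 p3=57/2; velocities now: v0=-4 v1=-4 v2=-2 v3=3

Answer: 2,3 1,2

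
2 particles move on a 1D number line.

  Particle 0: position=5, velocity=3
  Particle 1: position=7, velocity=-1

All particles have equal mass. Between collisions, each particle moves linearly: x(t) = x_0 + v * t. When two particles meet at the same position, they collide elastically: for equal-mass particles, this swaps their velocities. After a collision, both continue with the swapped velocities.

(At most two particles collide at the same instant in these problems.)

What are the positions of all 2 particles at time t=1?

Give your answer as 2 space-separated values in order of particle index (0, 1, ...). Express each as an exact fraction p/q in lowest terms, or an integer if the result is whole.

Answer: 6 8

Derivation:
Collision at t=1/2: particles 0 and 1 swap velocities; positions: p0=13/2 p1=13/2; velocities now: v0=-1 v1=3
Advance to t=1 (no further collisions before then); velocities: v0=-1 v1=3; positions = 6 8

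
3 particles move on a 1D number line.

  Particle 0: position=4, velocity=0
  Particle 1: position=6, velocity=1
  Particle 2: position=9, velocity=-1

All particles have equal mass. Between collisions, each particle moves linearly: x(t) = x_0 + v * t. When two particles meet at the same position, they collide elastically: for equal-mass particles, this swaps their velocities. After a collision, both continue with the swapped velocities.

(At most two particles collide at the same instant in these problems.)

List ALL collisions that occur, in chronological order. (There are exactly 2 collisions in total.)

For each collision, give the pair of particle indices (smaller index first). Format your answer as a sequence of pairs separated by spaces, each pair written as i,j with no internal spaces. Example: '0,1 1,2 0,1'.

Collision at t=3/2: particles 1 and 2 swap velocities; positions: p0=4 p1=15/2 p2=15/2; velocities now: v0=0 v1=-1 v2=1
Collision at t=5: particles 0 and 1 swap velocities; positions: p0=4 p1=4 p2=11; velocities now: v0=-1 v1=0 v2=1

Answer: 1,2 0,1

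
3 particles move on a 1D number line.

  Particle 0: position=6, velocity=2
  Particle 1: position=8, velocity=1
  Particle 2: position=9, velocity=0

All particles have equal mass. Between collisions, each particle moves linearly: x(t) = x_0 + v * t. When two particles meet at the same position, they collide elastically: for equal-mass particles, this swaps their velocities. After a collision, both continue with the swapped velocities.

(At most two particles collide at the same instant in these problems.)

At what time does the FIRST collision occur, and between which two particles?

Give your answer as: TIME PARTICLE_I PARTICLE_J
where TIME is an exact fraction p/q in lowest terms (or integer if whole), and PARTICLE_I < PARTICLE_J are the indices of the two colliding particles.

Pair (0,1): pos 6,8 vel 2,1 -> gap=2, closing at 1/unit, collide at t=2
Pair (1,2): pos 8,9 vel 1,0 -> gap=1, closing at 1/unit, collide at t=1
Earliest collision: t=1 between 1 and 2

Answer: 1 1 2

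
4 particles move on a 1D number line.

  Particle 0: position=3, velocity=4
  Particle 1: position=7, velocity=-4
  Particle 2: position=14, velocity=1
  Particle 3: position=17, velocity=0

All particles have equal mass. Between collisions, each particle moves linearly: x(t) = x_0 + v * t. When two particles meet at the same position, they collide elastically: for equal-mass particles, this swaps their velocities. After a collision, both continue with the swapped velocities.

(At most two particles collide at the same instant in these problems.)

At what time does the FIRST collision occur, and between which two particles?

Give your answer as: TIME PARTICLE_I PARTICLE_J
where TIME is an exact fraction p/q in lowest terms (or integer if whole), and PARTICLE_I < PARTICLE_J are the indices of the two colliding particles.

Answer: 1/2 0 1

Derivation:
Pair (0,1): pos 3,7 vel 4,-4 -> gap=4, closing at 8/unit, collide at t=1/2
Pair (1,2): pos 7,14 vel -4,1 -> not approaching (rel speed -5 <= 0)
Pair (2,3): pos 14,17 vel 1,0 -> gap=3, closing at 1/unit, collide at t=3
Earliest collision: t=1/2 between 0 and 1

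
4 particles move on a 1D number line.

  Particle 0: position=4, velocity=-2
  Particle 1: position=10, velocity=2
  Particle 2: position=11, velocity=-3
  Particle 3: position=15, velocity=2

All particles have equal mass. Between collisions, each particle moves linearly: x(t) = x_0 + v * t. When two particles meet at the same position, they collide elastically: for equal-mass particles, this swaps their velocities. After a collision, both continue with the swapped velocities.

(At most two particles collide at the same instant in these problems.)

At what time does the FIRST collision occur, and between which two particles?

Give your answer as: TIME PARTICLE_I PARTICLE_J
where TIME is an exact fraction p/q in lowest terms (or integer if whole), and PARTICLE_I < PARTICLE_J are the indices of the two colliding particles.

Answer: 1/5 1 2

Derivation:
Pair (0,1): pos 4,10 vel -2,2 -> not approaching (rel speed -4 <= 0)
Pair (1,2): pos 10,11 vel 2,-3 -> gap=1, closing at 5/unit, collide at t=1/5
Pair (2,3): pos 11,15 vel -3,2 -> not approaching (rel speed -5 <= 0)
Earliest collision: t=1/5 between 1 and 2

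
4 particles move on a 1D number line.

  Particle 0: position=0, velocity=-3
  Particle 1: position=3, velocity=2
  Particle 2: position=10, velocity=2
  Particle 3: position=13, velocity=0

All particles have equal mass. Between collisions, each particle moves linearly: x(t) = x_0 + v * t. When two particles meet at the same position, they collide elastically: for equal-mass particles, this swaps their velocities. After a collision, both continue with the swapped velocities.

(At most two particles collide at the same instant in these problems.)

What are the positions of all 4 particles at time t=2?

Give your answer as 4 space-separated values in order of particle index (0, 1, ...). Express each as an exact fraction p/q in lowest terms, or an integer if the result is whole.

Answer: -6 7 13 14

Derivation:
Collision at t=3/2: particles 2 and 3 swap velocities; positions: p0=-9/2 p1=6 p2=13 p3=13; velocities now: v0=-3 v1=2 v2=0 v3=2
Advance to t=2 (no further collisions before then); velocities: v0=-3 v1=2 v2=0 v3=2; positions = -6 7 13 14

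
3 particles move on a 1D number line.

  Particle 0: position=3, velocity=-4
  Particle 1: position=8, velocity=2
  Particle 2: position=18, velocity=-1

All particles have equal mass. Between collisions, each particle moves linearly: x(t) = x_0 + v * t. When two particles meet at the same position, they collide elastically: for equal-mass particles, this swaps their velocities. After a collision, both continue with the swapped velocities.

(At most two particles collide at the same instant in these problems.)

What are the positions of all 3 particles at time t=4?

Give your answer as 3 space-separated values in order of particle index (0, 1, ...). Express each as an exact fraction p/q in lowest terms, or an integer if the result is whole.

Collision at t=10/3: particles 1 and 2 swap velocities; positions: p0=-31/3 p1=44/3 p2=44/3; velocities now: v0=-4 v1=-1 v2=2
Advance to t=4 (no further collisions before then); velocities: v0=-4 v1=-1 v2=2; positions = -13 14 16

Answer: -13 14 16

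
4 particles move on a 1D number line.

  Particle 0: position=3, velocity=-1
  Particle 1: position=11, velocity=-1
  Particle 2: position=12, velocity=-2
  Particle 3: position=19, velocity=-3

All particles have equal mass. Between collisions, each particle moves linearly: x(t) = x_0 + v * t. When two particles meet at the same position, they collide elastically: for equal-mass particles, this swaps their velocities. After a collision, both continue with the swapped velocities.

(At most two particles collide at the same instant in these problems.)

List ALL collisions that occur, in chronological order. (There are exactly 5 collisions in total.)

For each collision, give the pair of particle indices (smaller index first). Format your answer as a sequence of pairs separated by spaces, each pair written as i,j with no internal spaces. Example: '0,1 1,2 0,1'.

Answer: 1,2 2,3 1,2 0,1 1,2

Derivation:
Collision at t=1: particles 1 and 2 swap velocities; positions: p0=2 p1=10 p2=10 p3=16; velocities now: v0=-1 v1=-2 v2=-1 v3=-3
Collision at t=4: particles 2 and 3 swap velocities; positions: p0=-1 p1=4 p2=7 p3=7; velocities now: v0=-1 v1=-2 v2=-3 v3=-1
Collision at t=7: particles 1 and 2 swap velocities; positions: p0=-4 p1=-2 p2=-2 p3=4; velocities now: v0=-1 v1=-3 v2=-2 v3=-1
Collision at t=8: particles 0 and 1 swap velocities; positions: p0=-5 p1=-5 p2=-4 p3=3; velocities now: v0=-3 v1=-1 v2=-2 v3=-1
Collision at t=9: particles 1 and 2 swap velocities; positions: p0=-8 p1=-6 p2=-6 p3=2; velocities now: v0=-3 v1=-2 v2=-1 v3=-1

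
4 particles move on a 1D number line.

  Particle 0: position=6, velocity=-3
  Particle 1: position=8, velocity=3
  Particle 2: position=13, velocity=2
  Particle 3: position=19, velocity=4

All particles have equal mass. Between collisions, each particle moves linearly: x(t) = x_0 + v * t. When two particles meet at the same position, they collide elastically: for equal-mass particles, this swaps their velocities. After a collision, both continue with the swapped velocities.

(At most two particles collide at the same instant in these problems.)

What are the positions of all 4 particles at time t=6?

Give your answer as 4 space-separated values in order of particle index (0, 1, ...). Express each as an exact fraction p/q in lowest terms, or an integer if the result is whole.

Collision at t=5: particles 1 and 2 swap velocities; positions: p0=-9 p1=23 p2=23 p3=39; velocities now: v0=-3 v1=2 v2=3 v3=4
Advance to t=6 (no further collisions before then); velocities: v0=-3 v1=2 v2=3 v3=4; positions = -12 25 26 43

Answer: -12 25 26 43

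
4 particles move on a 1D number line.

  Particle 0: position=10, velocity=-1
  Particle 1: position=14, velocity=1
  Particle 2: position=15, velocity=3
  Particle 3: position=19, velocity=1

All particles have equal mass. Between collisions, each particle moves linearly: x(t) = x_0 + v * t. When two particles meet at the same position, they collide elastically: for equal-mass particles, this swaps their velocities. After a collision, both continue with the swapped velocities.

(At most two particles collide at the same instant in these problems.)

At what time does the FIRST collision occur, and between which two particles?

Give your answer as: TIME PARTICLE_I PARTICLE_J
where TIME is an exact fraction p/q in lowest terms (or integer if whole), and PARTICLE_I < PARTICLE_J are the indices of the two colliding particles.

Answer: 2 2 3

Derivation:
Pair (0,1): pos 10,14 vel -1,1 -> not approaching (rel speed -2 <= 0)
Pair (1,2): pos 14,15 vel 1,3 -> not approaching (rel speed -2 <= 0)
Pair (2,3): pos 15,19 vel 3,1 -> gap=4, closing at 2/unit, collide at t=2
Earliest collision: t=2 between 2 and 3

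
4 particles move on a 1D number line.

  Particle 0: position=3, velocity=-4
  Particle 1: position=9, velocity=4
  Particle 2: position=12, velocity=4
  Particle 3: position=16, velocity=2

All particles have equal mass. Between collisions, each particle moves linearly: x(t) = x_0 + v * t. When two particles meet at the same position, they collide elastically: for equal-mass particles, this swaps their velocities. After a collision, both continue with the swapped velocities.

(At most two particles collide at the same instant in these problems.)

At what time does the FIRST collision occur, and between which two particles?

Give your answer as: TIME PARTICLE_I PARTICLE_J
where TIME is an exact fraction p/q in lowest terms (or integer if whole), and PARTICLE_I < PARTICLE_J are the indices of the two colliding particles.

Answer: 2 2 3

Derivation:
Pair (0,1): pos 3,9 vel -4,4 -> not approaching (rel speed -8 <= 0)
Pair (1,2): pos 9,12 vel 4,4 -> not approaching (rel speed 0 <= 0)
Pair (2,3): pos 12,16 vel 4,2 -> gap=4, closing at 2/unit, collide at t=2
Earliest collision: t=2 between 2 and 3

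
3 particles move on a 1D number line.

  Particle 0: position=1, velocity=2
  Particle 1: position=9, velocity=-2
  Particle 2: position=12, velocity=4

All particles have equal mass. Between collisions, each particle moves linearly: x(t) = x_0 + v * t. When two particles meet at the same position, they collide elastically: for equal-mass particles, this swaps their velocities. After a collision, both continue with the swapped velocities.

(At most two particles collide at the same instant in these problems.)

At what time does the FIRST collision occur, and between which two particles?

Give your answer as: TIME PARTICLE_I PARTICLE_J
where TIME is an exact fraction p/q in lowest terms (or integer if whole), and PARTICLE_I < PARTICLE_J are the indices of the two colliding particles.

Answer: 2 0 1

Derivation:
Pair (0,1): pos 1,9 vel 2,-2 -> gap=8, closing at 4/unit, collide at t=2
Pair (1,2): pos 9,12 vel -2,4 -> not approaching (rel speed -6 <= 0)
Earliest collision: t=2 between 0 and 1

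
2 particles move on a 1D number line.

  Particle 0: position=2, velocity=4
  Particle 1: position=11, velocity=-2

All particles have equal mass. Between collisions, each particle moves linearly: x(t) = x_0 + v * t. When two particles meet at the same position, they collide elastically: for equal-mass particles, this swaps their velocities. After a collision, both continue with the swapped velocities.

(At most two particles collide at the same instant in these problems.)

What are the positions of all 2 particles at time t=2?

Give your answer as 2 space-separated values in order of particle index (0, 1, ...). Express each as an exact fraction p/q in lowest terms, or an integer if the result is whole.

Answer: 7 10

Derivation:
Collision at t=3/2: particles 0 and 1 swap velocities; positions: p0=8 p1=8; velocities now: v0=-2 v1=4
Advance to t=2 (no further collisions before then); velocities: v0=-2 v1=4; positions = 7 10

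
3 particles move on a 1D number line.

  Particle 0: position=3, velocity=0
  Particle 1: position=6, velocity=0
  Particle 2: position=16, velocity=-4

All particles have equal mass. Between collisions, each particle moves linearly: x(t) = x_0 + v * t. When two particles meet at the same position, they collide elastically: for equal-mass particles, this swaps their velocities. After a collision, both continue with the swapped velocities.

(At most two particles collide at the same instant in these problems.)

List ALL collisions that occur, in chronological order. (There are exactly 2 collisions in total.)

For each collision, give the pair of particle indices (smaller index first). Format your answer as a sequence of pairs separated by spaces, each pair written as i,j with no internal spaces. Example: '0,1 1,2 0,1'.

Collision at t=5/2: particles 1 and 2 swap velocities; positions: p0=3 p1=6 p2=6; velocities now: v0=0 v1=-4 v2=0
Collision at t=13/4: particles 0 and 1 swap velocities; positions: p0=3 p1=3 p2=6; velocities now: v0=-4 v1=0 v2=0

Answer: 1,2 0,1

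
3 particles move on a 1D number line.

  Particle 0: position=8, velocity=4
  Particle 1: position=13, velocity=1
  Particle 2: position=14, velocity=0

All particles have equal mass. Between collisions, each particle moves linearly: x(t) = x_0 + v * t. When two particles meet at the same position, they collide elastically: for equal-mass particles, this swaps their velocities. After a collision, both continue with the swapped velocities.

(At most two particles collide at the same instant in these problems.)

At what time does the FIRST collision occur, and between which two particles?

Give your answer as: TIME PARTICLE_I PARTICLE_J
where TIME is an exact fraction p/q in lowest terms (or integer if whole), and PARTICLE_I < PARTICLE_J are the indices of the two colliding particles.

Answer: 1 1 2

Derivation:
Pair (0,1): pos 8,13 vel 4,1 -> gap=5, closing at 3/unit, collide at t=5/3
Pair (1,2): pos 13,14 vel 1,0 -> gap=1, closing at 1/unit, collide at t=1
Earliest collision: t=1 between 1 and 2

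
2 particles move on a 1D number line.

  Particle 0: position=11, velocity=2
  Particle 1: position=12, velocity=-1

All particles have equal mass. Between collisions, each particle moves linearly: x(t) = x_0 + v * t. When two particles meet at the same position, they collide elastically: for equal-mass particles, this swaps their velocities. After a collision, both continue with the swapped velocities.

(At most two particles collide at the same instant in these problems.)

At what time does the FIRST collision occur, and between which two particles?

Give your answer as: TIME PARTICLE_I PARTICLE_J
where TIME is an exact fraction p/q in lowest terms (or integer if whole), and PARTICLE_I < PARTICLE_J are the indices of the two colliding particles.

Answer: 1/3 0 1

Derivation:
Pair (0,1): pos 11,12 vel 2,-1 -> gap=1, closing at 3/unit, collide at t=1/3
Earliest collision: t=1/3 between 0 and 1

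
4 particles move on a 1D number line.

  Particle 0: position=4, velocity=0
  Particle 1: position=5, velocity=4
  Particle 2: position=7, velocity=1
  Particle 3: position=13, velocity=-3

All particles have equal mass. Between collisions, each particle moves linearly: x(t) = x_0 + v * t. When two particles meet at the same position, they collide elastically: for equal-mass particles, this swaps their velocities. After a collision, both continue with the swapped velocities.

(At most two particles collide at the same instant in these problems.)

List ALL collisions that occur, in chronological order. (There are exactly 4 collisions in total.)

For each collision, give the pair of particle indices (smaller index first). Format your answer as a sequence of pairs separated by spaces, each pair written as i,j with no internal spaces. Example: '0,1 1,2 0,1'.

Answer: 1,2 2,3 1,2 0,1

Derivation:
Collision at t=2/3: particles 1 and 2 swap velocities; positions: p0=4 p1=23/3 p2=23/3 p3=11; velocities now: v0=0 v1=1 v2=4 v3=-3
Collision at t=8/7: particles 2 and 3 swap velocities; positions: p0=4 p1=57/7 p2=67/7 p3=67/7; velocities now: v0=0 v1=1 v2=-3 v3=4
Collision at t=3/2: particles 1 and 2 swap velocities; positions: p0=4 p1=17/2 p2=17/2 p3=11; velocities now: v0=0 v1=-3 v2=1 v3=4
Collision at t=3: particles 0 and 1 swap velocities; positions: p0=4 p1=4 p2=10 p3=17; velocities now: v0=-3 v1=0 v2=1 v3=4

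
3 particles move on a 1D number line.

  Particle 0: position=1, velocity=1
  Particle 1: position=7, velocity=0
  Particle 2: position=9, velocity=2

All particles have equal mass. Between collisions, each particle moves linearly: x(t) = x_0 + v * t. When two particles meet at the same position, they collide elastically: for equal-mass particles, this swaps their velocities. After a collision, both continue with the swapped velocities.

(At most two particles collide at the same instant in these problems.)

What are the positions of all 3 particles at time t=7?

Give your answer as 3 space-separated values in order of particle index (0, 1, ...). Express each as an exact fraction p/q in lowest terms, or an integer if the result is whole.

Collision at t=6: particles 0 and 1 swap velocities; positions: p0=7 p1=7 p2=21; velocities now: v0=0 v1=1 v2=2
Advance to t=7 (no further collisions before then); velocities: v0=0 v1=1 v2=2; positions = 7 8 23

Answer: 7 8 23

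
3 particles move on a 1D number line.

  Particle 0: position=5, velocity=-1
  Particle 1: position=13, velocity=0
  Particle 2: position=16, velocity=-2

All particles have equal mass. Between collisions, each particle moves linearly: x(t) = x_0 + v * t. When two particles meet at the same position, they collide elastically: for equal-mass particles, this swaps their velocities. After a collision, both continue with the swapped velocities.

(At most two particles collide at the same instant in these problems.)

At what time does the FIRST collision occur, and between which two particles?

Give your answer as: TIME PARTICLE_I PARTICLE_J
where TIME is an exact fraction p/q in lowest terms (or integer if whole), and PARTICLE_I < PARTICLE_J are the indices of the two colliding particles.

Answer: 3/2 1 2

Derivation:
Pair (0,1): pos 5,13 vel -1,0 -> not approaching (rel speed -1 <= 0)
Pair (1,2): pos 13,16 vel 0,-2 -> gap=3, closing at 2/unit, collide at t=3/2
Earliest collision: t=3/2 between 1 and 2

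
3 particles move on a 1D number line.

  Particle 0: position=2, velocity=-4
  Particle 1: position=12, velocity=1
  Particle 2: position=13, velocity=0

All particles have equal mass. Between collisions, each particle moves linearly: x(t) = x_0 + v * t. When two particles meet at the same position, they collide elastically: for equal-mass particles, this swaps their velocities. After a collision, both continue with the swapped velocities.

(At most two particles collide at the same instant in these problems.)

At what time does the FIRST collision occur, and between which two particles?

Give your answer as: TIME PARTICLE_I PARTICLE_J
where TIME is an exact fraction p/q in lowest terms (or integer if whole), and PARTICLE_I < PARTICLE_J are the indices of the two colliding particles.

Answer: 1 1 2

Derivation:
Pair (0,1): pos 2,12 vel -4,1 -> not approaching (rel speed -5 <= 0)
Pair (1,2): pos 12,13 vel 1,0 -> gap=1, closing at 1/unit, collide at t=1
Earliest collision: t=1 between 1 and 2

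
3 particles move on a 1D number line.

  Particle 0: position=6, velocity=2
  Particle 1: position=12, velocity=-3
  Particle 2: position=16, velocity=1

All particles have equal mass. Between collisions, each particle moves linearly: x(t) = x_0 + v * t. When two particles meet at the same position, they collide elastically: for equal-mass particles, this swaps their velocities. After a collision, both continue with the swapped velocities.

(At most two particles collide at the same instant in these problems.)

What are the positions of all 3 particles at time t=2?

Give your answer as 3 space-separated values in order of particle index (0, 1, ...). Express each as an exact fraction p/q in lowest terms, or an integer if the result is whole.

Collision at t=6/5: particles 0 and 1 swap velocities; positions: p0=42/5 p1=42/5 p2=86/5; velocities now: v0=-3 v1=2 v2=1
Advance to t=2 (no further collisions before then); velocities: v0=-3 v1=2 v2=1; positions = 6 10 18

Answer: 6 10 18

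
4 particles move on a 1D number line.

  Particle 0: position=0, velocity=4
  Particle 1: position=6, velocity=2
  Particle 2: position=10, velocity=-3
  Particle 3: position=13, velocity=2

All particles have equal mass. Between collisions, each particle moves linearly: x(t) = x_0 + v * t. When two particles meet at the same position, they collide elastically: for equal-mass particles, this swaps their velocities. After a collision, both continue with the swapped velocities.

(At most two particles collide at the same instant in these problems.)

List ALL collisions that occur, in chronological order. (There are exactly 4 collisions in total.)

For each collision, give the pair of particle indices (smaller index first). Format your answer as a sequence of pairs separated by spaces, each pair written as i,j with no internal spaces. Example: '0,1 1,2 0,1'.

Answer: 1,2 0,1 1,2 2,3

Derivation:
Collision at t=4/5: particles 1 and 2 swap velocities; positions: p0=16/5 p1=38/5 p2=38/5 p3=73/5; velocities now: v0=4 v1=-3 v2=2 v3=2
Collision at t=10/7: particles 0 and 1 swap velocities; positions: p0=40/7 p1=40/7 p2=62/7 p3=111/7; velocities now: v0=-3 v1=4 v2=2 v3=2
Collision at t=3: particles 1 and 2 swap velocities; positions: p0=1 p1=12 p2=12 p3=19; velocities now: v0=-3 v1=2 v2=4 v3=2
Collision at t=13/2: particles 2 and 3 swap velocities; positions: p0=-19/2 p1=19 p2=26 p3=26; velocities now: v0=-3 v1=2 v2=2 v3=4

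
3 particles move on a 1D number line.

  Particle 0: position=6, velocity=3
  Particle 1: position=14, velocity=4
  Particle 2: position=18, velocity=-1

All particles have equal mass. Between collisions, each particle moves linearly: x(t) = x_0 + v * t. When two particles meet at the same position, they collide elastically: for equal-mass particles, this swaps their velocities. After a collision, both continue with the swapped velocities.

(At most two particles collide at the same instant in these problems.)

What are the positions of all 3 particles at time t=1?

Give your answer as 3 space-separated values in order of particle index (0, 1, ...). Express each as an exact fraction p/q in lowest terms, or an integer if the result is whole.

Collision at t=4/5: particles 1 and 2 swap velocities; positions: p0=42/5 p1=86/5 p2=86/5; velocities now: v0=3 v1=-1 v2=4
Advance to t=1 (no further collisions before then); velocities: v0=3 v1=-1 v2=4; positions = 9 17 18

Answer: 9 17 18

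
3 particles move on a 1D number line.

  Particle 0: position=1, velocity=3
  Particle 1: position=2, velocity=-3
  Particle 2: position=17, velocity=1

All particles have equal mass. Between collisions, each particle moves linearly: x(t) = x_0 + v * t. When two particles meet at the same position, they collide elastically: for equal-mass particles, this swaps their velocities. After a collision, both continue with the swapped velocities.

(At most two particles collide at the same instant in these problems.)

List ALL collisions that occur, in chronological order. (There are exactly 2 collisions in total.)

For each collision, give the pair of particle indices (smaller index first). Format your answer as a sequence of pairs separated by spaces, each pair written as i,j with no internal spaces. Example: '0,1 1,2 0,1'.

Answer: 0,1 1,2

Derivation:
Collision at t=1/6: particles 0 and 1 swap velocities; positions: p0=3/2 p1=3/2 p2=103/6; velocities now: v0=-3 v1=3 v2=1
Collision at t=8: particles 1 and 2 swap velocities; positions: p0=-22 p1=25 p2=25; velocities now: v0=-3 v1=1 v2=3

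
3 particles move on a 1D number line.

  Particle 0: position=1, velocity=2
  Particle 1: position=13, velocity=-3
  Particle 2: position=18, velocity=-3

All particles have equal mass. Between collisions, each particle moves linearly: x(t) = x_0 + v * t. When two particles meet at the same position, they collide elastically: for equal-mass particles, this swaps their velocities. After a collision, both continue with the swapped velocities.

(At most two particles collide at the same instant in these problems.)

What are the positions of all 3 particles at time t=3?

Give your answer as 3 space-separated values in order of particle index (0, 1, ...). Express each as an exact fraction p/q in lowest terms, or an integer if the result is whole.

Collision at t=12/5: particles 0 and 1 swap velocities; positions: p0=29/5 p1=29/5 p2=54/5; velocities now: v0=-3 v1=2 v2=-3
Advance to t=3 (no further collisions before then); velocities: v0=-3 v1=2 v2=-3; positions = 4 7 9

Answer: 4 7 9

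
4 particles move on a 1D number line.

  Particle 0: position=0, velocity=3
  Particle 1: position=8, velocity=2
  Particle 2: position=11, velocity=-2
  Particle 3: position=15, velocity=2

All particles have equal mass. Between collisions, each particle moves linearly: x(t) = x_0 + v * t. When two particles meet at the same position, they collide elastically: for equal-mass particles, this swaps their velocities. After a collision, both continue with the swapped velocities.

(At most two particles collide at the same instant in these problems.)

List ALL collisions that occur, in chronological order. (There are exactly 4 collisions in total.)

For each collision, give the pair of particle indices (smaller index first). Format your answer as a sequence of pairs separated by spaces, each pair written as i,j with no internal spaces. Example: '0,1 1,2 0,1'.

Collision at t=3/4: particles 1 and 2 swap velocities; positions: p0=9/4 p1=19/2 p2=19/2 p3=33/2; velocities now: v0=3 v1=-2 v2=2 v3=2
Collision at t=11/5: particles 0 and 1 swap velocities; positions: p0=33/5 p1=33/5 p2=62/5 p3=97/5; velocities now: v0=-2 v1=3 v2=2 v3=2
Collision at t=8: particles 1 and 2 swap velocities; positions: p0=-5 p1=24 p2=24 p3=31; velocities now: v0=-2 v1=2 v2=3 v3=2
Collision at t=15: particles 2 and 3 swap velocities; positions: p0=-19 p1=38 p2=45 p3=45; velocities now: v0=-2 v1=2 v2=2 v3=3

Answer: 1,2 0,1 1,2 2,3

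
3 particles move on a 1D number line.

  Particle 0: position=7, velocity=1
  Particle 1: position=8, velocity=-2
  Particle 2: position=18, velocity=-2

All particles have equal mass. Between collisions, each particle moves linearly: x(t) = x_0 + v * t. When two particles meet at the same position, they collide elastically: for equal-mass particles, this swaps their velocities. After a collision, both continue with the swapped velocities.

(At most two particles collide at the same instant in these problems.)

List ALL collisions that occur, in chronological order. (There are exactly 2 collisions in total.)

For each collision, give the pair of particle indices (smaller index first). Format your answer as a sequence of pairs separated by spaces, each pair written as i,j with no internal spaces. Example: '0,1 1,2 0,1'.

Answer: 0,1 1,2

Derivation:
Collision at t=1/3: particles 0 and 1 swap velocities; positions: p0=22/3 p1=22/3 p2=52/3; velocities now: v0=-2 v1=1 v2=-2
Collision at t=11/3: particles 1 and 2 swap velocities; positions: p0=2/3 p1=32/3 p2=32/3; velocities now: v0=-2 v1=-2 v2=1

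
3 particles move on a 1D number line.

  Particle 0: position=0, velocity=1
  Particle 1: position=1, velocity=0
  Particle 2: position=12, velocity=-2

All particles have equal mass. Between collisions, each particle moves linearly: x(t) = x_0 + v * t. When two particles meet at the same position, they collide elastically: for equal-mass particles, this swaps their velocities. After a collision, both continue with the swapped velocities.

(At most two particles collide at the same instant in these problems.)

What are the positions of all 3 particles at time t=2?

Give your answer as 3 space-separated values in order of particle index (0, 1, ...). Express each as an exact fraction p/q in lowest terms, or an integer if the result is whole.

Collision at t=1: particles 0 and 1 swap velocities; positions: p0=1 p1=1 p2=10; velocities now: v0=0 v1=1 v2=-2
Advance to t=2 (no further collisions before then); velocities: v0=0 v1=1 v2=-2; positions = 1 2 8

Answer: 1 2 8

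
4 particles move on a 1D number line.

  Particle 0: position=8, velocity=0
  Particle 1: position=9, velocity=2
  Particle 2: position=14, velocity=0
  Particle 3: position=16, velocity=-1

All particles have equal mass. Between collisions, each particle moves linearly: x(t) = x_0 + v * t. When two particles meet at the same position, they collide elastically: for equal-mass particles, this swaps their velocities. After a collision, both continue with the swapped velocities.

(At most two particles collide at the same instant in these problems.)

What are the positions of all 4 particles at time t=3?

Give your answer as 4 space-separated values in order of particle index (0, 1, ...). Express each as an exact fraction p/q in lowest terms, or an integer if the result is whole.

Collision at t=2: particles 2 and 3 swap velocities; positions: p0=8 p1=13 p2=14 p3=14; velocities now: v0=0 v1=2 v2=-1 v3=0
Collision at t=7/3: particles 1 and 2 swap velocities; positions: p0=8 p1=41/3 p2=41/3 p3=14; velocities now: v0=0 v1=-1 v2=2 v3=0
Collision at t=5/2: particles 2 and 3 swap velocities; positions: p0=8 p1=27/2 p2=14 p3=14; velocities now: v0=0 v1=-1 v2=0 v3=2
Advance to t=3 (no further collisions before then); velocities: v0=0 v1=-1 v2=0 v3=2; positions = 8 13 14 15

Answer: 8 13 14 15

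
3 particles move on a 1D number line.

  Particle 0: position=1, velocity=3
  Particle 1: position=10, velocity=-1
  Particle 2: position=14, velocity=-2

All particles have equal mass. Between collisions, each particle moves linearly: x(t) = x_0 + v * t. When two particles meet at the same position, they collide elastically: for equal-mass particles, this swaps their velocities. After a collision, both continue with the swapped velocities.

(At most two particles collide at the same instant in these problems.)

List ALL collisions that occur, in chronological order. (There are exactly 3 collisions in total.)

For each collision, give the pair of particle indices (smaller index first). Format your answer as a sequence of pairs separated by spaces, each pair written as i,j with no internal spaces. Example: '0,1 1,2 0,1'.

Collision at t=9/4: particles 0 and 1 swap velocities; positions: p0=31/4 p1=31/4 p2=19/2; velocities now: v0=-1 v1=3 v2=-2
Collision at t=13/5: particles 1 and 2 swap velocities; positions: p0=37/5 p1=44/5 p2=44/5; velocities now: v0=-1 v1=-2 v2=3
Collision at t=4: particles 0 and 1 swap velocities; positions: p0=6 p1=6 p2=13; velocities now: v0=-2 v1=-1 v2=3

Answer: 0,1 1,2 0,1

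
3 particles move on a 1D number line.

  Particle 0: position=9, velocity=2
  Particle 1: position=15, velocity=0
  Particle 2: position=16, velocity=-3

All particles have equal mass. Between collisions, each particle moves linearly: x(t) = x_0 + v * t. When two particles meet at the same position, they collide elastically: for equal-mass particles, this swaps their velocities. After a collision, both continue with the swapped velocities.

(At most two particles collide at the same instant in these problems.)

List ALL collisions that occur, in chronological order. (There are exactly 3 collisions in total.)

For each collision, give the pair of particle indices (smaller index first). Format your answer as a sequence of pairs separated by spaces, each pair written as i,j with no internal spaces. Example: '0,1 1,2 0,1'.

Collision at t=1/3: particles 1 and 2 swap velocities; positions: p0=29/3 p1=15 p2=15; velocities now: v0=2 v1=-3 v2=0
Collision at t=7/5: particles 0 and 1 swap velocities; positions: p0=59/5 p1=59/5 p2=15; velocities now: v0=-3 v1=2 v2=0
Collision at t=3: particles 1 and 2 swap velocities; positions: p0=7 p1=15 p2=15; velocities now: v0=-3 v1=0 v2=2

Answer: 1,2 0,1 1,2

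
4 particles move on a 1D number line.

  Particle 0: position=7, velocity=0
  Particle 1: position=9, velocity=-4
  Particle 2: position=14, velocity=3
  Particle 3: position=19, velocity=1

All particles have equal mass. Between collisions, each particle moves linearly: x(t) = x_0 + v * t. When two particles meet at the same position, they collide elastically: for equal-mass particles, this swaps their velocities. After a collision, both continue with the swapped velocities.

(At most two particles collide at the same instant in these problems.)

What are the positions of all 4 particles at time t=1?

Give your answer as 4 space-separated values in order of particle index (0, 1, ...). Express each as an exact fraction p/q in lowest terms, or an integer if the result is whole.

Collision at t=1/2: particles 0 and 1 swap velocities; positions: p0=7 p1=7 p2=31/2 p3=39/2; velocities now: v0=-4 v1=0 v2=3 v3=1
Advance to t=1 (no further collisions before then); velocities: v0=-4 v1=0 v2=3 v3=1; positions = 5 7 17 20

Answer: 5 7 17 20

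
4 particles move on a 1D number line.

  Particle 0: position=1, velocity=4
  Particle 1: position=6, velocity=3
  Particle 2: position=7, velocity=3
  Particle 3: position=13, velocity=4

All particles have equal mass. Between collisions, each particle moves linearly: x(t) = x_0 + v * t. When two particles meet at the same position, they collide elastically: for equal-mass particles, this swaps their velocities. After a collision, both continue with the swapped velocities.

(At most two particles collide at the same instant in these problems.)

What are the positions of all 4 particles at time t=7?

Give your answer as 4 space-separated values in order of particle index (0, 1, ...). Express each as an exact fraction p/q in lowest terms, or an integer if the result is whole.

Answer: 27 28 29 41

Derivation:
Collision at t=5: particles 0 and 1 swap velocities; positions: p0=21 p1=21 p2=22 p3=33; velocities now: v0=3 v1=4 v2=3 v3=4
Collision at t=6: particles 1 and 2 swap velocities; positions: p0=24 p1=25 p2=25 p3=37; velocities now: v0=3 v1=3 v2=4 v3=4
Advance to t=7 (no further collisions before then); velocities: v0=3 v1=3 v2=4 v3=4; positions = 27 28 29 41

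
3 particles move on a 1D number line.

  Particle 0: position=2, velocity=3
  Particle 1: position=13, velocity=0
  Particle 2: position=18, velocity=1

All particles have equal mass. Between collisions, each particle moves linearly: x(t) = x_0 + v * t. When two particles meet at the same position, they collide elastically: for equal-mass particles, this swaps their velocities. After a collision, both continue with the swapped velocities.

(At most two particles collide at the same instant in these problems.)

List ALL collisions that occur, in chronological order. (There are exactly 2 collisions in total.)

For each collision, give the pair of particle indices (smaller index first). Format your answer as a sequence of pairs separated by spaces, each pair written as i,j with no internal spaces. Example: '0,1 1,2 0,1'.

Answer: 0,1 1,2

Derivation:
Collision at t=11/3: particles 0 and 1 swap velocities; positions: p0=13 p1=13 p2=65/3; velocities now: v0=0 v1=3 v2=1
Collision at t=8: particles 1 and 2 swap velocities; positions: p0=13 p1=26 p2=26; velocities now: v0=0 v1=1 v2=3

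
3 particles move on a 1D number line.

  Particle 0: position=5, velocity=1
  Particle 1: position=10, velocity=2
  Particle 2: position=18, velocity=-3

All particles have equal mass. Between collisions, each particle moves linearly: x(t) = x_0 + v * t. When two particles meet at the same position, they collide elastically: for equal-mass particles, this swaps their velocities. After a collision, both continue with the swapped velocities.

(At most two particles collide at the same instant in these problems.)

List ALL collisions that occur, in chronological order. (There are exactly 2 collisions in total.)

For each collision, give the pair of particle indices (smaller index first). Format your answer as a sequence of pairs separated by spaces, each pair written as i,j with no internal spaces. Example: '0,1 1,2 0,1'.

Answer: 1,2 0,1

Derivation:
Collision at t=8/5: particles 1 and 2 swap velocities; positions: p0=33/5 p1=66/5 p2=66/5; velocities now: v0=1 v1=-3 v2=2
Collision at t=13/4: particles 0 and 1 swap velocities; positions: p0=33/4 p1=33/4 p2=33/2; velocities now: v0=-3 v1=1 v2=2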